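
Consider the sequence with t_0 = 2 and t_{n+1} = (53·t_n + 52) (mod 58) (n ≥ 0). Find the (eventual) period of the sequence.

We have t_0 = 2,  t_1 = 42,  t_2 = 16,  t_3 = 30,  t_4 = 18,  t_5 = 20,  t_6 = 10,  t_7 = 2.
The sequence repeats with period 7.

7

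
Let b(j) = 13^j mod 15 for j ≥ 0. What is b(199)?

b(0) = 1,  b(1) = 13,  b(2) = 4,  b(3) = 7,  b(4) = 1.
The sequence repeats with period 4.
So b(199) = b(0 + ((199-0) mod 4)) = b(3) = 7.

7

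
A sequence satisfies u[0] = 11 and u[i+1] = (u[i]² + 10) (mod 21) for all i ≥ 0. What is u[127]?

5

We have u[0] = 11, u[1] = 5, u[2] = 14, u[3] = 17, u[4] = 5.
Since u[4] = u[1] = 5, the sequence is eventually periodic: after a pre-period of length 1 it cycles with period 3.
For i ≥ 1, u[i] depends only on (i - 1) mod 3. (127 - 1) mod 3 = 0, so u[127] = u[1] = 5.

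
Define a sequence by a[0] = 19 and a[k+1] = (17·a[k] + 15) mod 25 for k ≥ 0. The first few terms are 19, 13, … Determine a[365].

Computing terms: a[0] = 19, a[1] = 13, a[2] = 11, a[3] = 2, a[4] = 24, a[5] = 23, a[6] = 6, a[7] = 17, a[8] = 4, a[9] = 8, a[10] = 1, a[11] = 7, a[12] = 9, a[13] = 18, a[14] = 21, a[15] = 22, a[16] = 14, a[17] = 3, a[18] = 16, a[19] = 12, a[20] = 19.
Since a[20] = a[0] = 19, the sequence is periodic with period 20.
So a[365] = a[0 + ((365-0) mod 20)] = a[5] = 23.

23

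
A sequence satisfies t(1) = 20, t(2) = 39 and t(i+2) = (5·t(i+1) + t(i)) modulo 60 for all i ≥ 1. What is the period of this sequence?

t(1) = 20, t(2) = 39, t(3) = 35, t(4) = 34, t(5) = 25, t(6) = 39, t(7) = 40, t(8) = 59, t(9) = 35, t(10) = 54, t(11) = 5, t(12) = 19, t(13) = 40, t(14) = 39, t(15) = 55, t(16) = 14, t(17) = 5, t(18) = 39, t(19) = 20, t(20) = 19, t(21) = 55, t(22) = 54, t(23) = 25, t(24) = 59, t(25) = 20, t(26) = 39.
Since (t(25), t(26)) = (t(1), t(2)) = (20, 39) (two consecutive terms determine the rest), the sequence is periodic with period 24.

24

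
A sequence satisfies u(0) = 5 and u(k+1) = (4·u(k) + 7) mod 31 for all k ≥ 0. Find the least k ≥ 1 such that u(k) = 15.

4

Computing terms: u(0) = 5; u(1) = 27; u(2) = 22; u(3) = 2; u(4) = 15; u(5) = 5.
Since u(5) = u(0) = 5, the sequence is periodic with period 5.
The value 15 first appears (with k ≥ 1) at u(4).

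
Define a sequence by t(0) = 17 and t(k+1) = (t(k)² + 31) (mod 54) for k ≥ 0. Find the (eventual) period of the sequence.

18

t(0) = 17, t(1) = 50, t(2) = 47, t(3) = 26, t(4) = 5, t(5) = 2, t(6) = 35, t(7) = 14, t(8) = 11, t(9) = 44, t(10) = 23, t(11) = 20, t(12) = 53, t(13) = 32, t(14) = 29, t(15) = 8, t(16) = 41, t(17) = 38, t(18) = 17.
Since t(18) = t(0) = 17, the sequence is periodic with period 18.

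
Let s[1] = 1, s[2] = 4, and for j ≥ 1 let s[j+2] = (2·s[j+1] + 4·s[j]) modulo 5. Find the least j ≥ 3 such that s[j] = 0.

4

Listing terms: s[1] = 1, s[2] = 4, s[3] = 2, s[4] = 0, s[5] = 3, s[6] = 1, s[7] = 4.
Since (s[6], s[7]) = (s[1], s[2]) = (1, 4) (two consecutive terms determine the rest), the sequence is periodic with period 5.
The value 0 first appears (with j ≥ 3) at s[4].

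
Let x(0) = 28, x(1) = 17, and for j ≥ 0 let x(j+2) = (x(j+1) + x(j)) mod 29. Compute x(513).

6

x(0) = 28, x(1) = 17, x(2) = 16, x(3) = 4, x(4) = 20, x(5) = 24, x(6) = 15, x(7) = 10, x(8) = 25, x(9) = 6, x(10) = 2, x(11) = 8, x(12) = 10, x(13) = 18, x(14) = 28, x(15) = 17.
Since (x(14), x(15)) = (x(0), x(1)) = (28, 17) (two consecutive terms determine the rest), the sequence is periodic with period 14.
So x(513) = x(0 + ((513-0) mod 14)) = x(9) = 6.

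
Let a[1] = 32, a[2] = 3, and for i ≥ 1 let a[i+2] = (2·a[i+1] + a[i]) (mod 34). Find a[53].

We have a[1] = 32; a[2] = 3; a[3] = 4; a[4] = 11; a[5] = 26; a[6] = 29; a[7] = 16; a[8] = 27; a[9] = 2; a[10] = 31; a[11] = 30; a[12] = 23; a[13] = 8; a[14] = 5; a[15] = 18; a[16] = 7; a[17] = 32; a[18] = 3.
Since (a[17], a[18]) = (a[1], a[2]) = (32, 3) (two consecutive terms determine the rest), the sequence is periodic with period 16.
So a[53] = a[1 + ((53-1) mod 16)] = a[5] = 26.

26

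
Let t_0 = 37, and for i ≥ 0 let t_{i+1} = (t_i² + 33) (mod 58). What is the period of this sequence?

22

Listing terms: t_0 = 37; t_1 = 10; t_2 = 17; t_3 = 32; t_4 = 13; t_5 = 28; t_6 = 5; t_7 = 0; t_8 = 33; t_9 = 20; t_{10} = 27; t_{11} = 8; t_{12} = 39; t_{13} = 46; t_{14} = 3; t_{15} = 42; t_{16} = 57; t_{17} = 34; t_{18} = 29; t_{19} = 4; t_{20} = 49; t_{21} = 56; t_{22} = 37.
Since t_{22} = t_0 = 37, the sequence is periodic with period 22.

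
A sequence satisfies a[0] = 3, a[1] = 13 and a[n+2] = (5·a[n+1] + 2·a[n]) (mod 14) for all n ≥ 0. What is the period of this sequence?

Listing terms: a[0] = 3, a[1] = 13, a[2] = 1, a[3] = 3, a[4] = 3, a[5] = 7, a[6] = 13, a[7] = 9, a[8] = 1, a[9] = 9, a[10] = 5, a[11] = 1, a[12] = 1, a[13] = 7, a[14] = 9, a[15] = 3, a[16] = 5, a[17] = 3, a[18] = 11, a[19] = 5, a[20] = 5, a[21] = 7, a[22] = 3, a[23] = 1, a[24] = 11, a[25] = 1, a[26] = 13, a[27] = 11, a[28] = 11, a[29] = 7, a[30] = 1, a[31] = 5, a[32] = 13, a[33] = 5, a[34] = 9, a[35] = 13, a[36] = 13, a[37] = 7, a[38] = 5, a[39] = 11, a[40] = 9, a[41] = 11, a[42] = 3, a[43] = 9, a[44] = 9, a[45] = 7, a[46] = 11, a[47] = 13, a[48] = 3, a[49] = 13.
The sequence repeats with period 48.

48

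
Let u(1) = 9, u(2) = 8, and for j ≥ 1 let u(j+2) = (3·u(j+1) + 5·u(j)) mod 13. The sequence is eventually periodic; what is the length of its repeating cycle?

u(1) = 9, u(2) = 8, u(3) = 4, u(4) = 0, u(5) = 7, u(6) = 8, u(7) = 7, u(8) = 9, u(9) = 10, u(10) = 10, u(11) = 2, u(12) = 4, u(13) = 9, u(14) = 8.
Since (u(13), u(14)) = (u(1), u(2)) = (9, 8) (two consecutive terms determine the rest), the sequence is periodic with period 12.

12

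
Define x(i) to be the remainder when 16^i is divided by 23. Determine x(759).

1

Computing terms: x(1) = 16; x(2) = 3; x(3) = 2; x(4) = 9; x(5) = 6; x(6) = 4; x(7) = 18; x(8) = 12; x(9) = 8; x(10) = 13; x(11) = 1; x(12) = 16.
The sequence repeats with period 11.
So x(759) = x(1 + ((759-1) mod 11)) = x(11) = 1.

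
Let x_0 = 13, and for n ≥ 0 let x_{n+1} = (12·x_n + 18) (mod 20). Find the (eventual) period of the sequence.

4

Computing terms: x_0 = 13, x_1 = 14, x_2 = 6, x_3 = 10, x_4 = 18, x_5 = 14.
Since x_5 = x_1 = 14, the sequence is eventually periodic: after a pre-period of length 1 it cycles with period 4.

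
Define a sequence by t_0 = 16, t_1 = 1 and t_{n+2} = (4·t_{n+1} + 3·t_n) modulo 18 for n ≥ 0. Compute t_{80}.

Listing terms: t_0 = 16,  t_1 = 1,  t_2 = 16,  t_3 = 13,  t_4 = 10,  t_5 = 7,  t_6 = 4,  t_7 = 1,  t_8 = 16.
Since (t_7, t_8) = (t_1, t_2) = (1, 16) (two consecutive terms determine the rest), the sequence is eventually periodic: after a pre-period of length 1 it cycles with period 6.
For n ≥ 1, t_n depends only on (n - 1) mod 6. (80 - 1) mod 6 = 1, so t_{80} = t_2 = 16.

16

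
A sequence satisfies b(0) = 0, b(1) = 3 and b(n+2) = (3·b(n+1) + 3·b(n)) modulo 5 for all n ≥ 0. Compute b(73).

Listing terms: b(0) = 0, b(1) = 3, b(2) = 4, b(3) = 1, b(4) = 0, b(5) = 3.
The sequence repeats with period 4.
(73 - 0) mod 4 = 1, so b(73) = b(1) = 3.

3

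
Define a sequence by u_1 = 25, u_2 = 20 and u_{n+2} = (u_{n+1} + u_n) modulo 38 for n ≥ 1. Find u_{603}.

23

Listing terms: u_1 = 25; u_2 = 20; u_3 = 7; u_4 = 27; u_5 = 34; u_6 = 23; u_7 = 19; u_8 = 4; u_9 = 23; u_{10} = 27; u_{11} = 12; u_{12} = 1; u_{13} = 13; u_{14} = 14; u_{15} = 27; u_{16} = 3; u_{17} = 30; u_{18} = 33; u_{19} = 25; u_{20} = 20.
The sequence repeats with period 18.
So u_{603} = u_{1 + ((603-1) mod 18)} = u_9 = 23.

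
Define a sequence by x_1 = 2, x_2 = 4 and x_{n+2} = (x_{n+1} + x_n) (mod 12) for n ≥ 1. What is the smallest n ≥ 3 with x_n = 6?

Computing terms: x_1 = 2, x_2 = 4, x_3 = 6, x_4 = 10, x_5 = 4, x_6 = 2, x_7 = 6, x_8 = 8, x_9 = 2, x_{10} = 10, x_{11} = 0, x_{12} = 10, x_{13} = 10, x_{14} = 8, x_{15} = 6, x_{16} = 2, x_{17} = 8, x_{18} = 10, x_{19} = 6, x_{20} = 4, x_{21} = 10, x_{22} = 2, x_{23} = 0, x_{24} = 2, x_{25} = 2, x_{26} = 4.
Since (x_{25}, x_{26}) = (x_1, x_2) = (2, 4) (two consecutive terms determine the rest), the sequence is periodic with period 24.
The value 6 first appears (with n ≥ 3) at x_3.

3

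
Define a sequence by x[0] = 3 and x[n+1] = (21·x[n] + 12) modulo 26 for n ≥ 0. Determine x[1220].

3

We have x[0] = 3; x[1] = 23; x[2] = 1; x[3] = 7; x[4] = 3.
The sequence repeats with period 4.
So x[1220] = x[0 + ((1220-0) mod 4)] = x[0] = 3.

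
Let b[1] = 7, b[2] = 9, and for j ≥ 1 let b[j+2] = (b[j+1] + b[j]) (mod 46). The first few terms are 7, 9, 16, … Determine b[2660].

11

b[1] = 7, b[2] = 9, b[3] = 16, b[4] = 25, b[5] = 41, b[6] = 20, b[7] = 15, b[8] = 35, b[9] = 4, b[10] = 39, b[11] = 43, b[12] = 36, b[13] = 33, b[14] = 23, b[15] = 10, b[16] = 33, b[17] = 43, b[18] = 30, b[19] = 27, b[20] = 11, b[21] = 38, b[22] = 3, b[23] = 41, b[24] = 44, b[25] = 39, b[26] = 37, b[27] = 30, b[28] = 21, b[29] = 5, b[30] = 26, b[31] = 31, b[32] = 11, b[33] = 42, b[34] = 7, b[35] = 3, b[36] = 10, b[37] = 13, b[38] = 23, b[39] = 36, b[40] = 13, b[41] = 3, b[42] = 16, b[43] = 19, b[44] = 35, b[45] = 8, b[46] = 43, b[47] = 5, b[48] = 2, b[49] = 7, b[50] = 9.
The sequence repeats with period 48.
So b[2660] = b[1 + ((2660-1) mod 48)] = b[20] = 11.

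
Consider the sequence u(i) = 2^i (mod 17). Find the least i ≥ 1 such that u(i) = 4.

2

Listing terms: u(0) = 1,  u(1) = 2,  u(2) = 4,  u(3) = 8,  u(4) = 16,  u(5) = 15,  u(6) = 13,  u(7) = 9,  u(8) = 1.
The sequence repeats with period 8.
The value 4 first appears (with i ≥ 1) at u(2).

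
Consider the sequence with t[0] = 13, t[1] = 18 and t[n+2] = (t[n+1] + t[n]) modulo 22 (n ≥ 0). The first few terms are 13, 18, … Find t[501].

7

Computing terms: t[0] = 13,  t[1] = 18,  t[2] = 9,  t[3] = 5,  t[4] = 14,  t[5] = 19,  t[6] = 11,  t[7] = 8,  t[8] = 19,  t[9] = 5,  t[10] = 2,  t[11] = 7,  t[12] = 9,  t[13] = 16,  t[14] = 3,  t[15] = 19,  t[16] = 0,  t[17] = 19,  t[18] = 19,  t[19] = 16,  t[20] = 13,  t[21] = 7,  t[22] = 20,  t[23] = 5,  t[24] = 3,  t[25] = 8,  t[26] = 11,  t[27] = 19,  t[28] = 8,  t[29] = 5,  t[30] = 13,  t[31] = 18.
The sequence repeats with period 30.
So t[501] = t[0 + ((501-0) mod 30)] = t[21] = 7.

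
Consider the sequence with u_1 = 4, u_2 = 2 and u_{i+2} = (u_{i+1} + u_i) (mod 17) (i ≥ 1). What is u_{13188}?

7

Computing terms: u_1 = 4; u_2 = 2; u_3 = 6; u_4 = 8; u_5 = 14; u_6 = 5; u_7 = 2; u_8 = 7; u_9 = 9; u_{10} = 16; u_{11} = 8; u_{12} = 7; u_{13} = 15; u_{14} = 5; u_{15} = 3; u_{16} = 8; u_{17} = 11; u_{18} = 2; u_{19} = 13; u_{20} = 15; u_{21} = 11; u_{22} = 9; u_{23} = 3; u_{24} = 12; u_{25} = 15; u_{26} = 10; u_{27} = 8; u_{28} = 1; u_{29} = 9; u_{30} = 10; u_{31} = 2; u_{32} = 12; u_{33} = 14; u_{34} = 9; u_{35} = 6; u_{36} = 15; u_{37} = 4; u_{38} = 2.
The sequence repeats with period 36.
(13188 - 1) mod 36 = 11, so u_{13188} = u_{12} = 7.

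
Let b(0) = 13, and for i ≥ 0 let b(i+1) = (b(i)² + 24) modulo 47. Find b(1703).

40

Listing terms: b(0) = 13; b(1) = 5; b(2) = 2; b(3) = 28; b(4) = 9; b(5) = 11; b(6) = 4; b(7) = 40; b(8) = 26; b(9) = 42; b(10) = 2.
Since b(10) = b(2) = 2, the sequence is eventually periodic: after a pre-period of length 2 it cycles with period 8.
For i ≥ 2, b(i) depends only on (i - 2) mod 8. (1703 - 2) mod 8 = 5, so b(1703) = b(7) = 40.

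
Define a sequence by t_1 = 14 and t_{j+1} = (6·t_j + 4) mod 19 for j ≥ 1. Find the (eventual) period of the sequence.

Computing terms: t_1 = 14; t_2 = 12; t_3 = 0; t_4 = 4; t_5 = 9; t_6 = 1; t_7 = 10; t_8 = 7; t_9 = 8; t_{10} = 14.
The sequence repeats with period 9.

9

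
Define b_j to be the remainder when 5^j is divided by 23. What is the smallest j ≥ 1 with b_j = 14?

21

Listing terms: b_0 = 1, b_1 = 5, b_2 = 2, b_3 = 10, b_4 = 4, b_5 = 20, b_6 = 8, b_7 = 17, b_8 = 16, b_9 = 11, b_{10} = 9, b_{11} = 22, b_{12} = 18, b_{13} = 21, b_{14} = 13, b_{15} = 19, b_{16} = 3, b_{17} = 15, b_{18} = 6, b_{19} = 7, b_{20} = 12, b_{21} = 14, b_{22} = 1.
Since b_{22} = b_0 = 1, the sequence is periodic with period 22.
The value 14 first appears (with j ≥ 1) at b_{21}.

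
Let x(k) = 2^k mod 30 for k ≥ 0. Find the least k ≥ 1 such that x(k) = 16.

4

Listing terms: x(0) = 1, x(1) = 2, x(2) = 4, x(3) = 8, x(4) = 16, x(5) = 2.
Since x(5) = x(1) = 2, the sequence is eventually periodic: after a pre-period of length 1 it cycles with period 4.
The value 16 first appears (with k ≥ 1) at x(4).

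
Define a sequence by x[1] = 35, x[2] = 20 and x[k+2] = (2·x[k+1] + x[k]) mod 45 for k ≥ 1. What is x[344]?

Computing terms: x[1] = 35,  x[2] = 20,  x[3] = 30,  x[4] = 35,  x[5] = 10,  x[6] = 10,  x[7] = 30,  x[8] = 25,  x[9] = 35,  x[10] = 5,  x[11] = 0,  x[12] = 5,  x[13] = 10,  x[14] = 25,  x[15] = 15,  x[16] = 10,  x[17] = 35,  x[18] = 35,  x[19] = 15,  x[20] = 20,  x[21] = 10,  x[22] = 40,  x[23] = 0,  x[24] = 40,  x[25] = 35,  x[26] = 20.
The sequence repeats with period 24.
(344 - 1) mod 24 = 7, so x[344] = x[8] = 25.

25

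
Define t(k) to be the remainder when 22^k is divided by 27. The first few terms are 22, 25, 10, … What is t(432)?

We have t(1) = 22, t(2) = 25, t(3) = 10, t(4) = 4, t(5) = 7, t(6) = 19, t(7) = 13, t(8) = 16, t(9) = 1, t(10) = 22.
Since t(10) = t(1) = 22, the sequence is periodic with period 9.
So t(432) = t(1 + ((432-1) mod 9)) = t(9) = 1.

1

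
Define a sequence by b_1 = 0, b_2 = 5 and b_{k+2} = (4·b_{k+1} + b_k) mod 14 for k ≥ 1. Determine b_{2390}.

13

We have b_1 = 0; b_2 = 5; b_3 = 6; b_4 = 1; b_5 = 10; b_6 = 13; b_7 = 6; b_8 = 9; b_9 = 0; b_{10} = 9; b_{11} = 8; b_{12} = 13; b_{13} = 4; b_{14} = 1; b_{15} = 8; b_{16} = 5; b_{17} = 0; b_{18} = 5.
The sequence repeats with period 16.
So b_{2390} = b_{1 + ((2390-1) mod 16)} = b_6 = 13.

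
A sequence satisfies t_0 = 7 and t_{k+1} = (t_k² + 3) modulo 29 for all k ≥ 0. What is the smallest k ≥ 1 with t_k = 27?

We have t_0 = 7, t_1 = 23, t_2 = 10, t_3 = 16, t_4 = 27, t_5 = 7.
The sequence repeats with period 5.
The value 27 first appears (with k ≥ 1) at t_4.

4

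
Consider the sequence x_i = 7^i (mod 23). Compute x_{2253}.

x_0 = 1, x_1 = 7, x_2 = 3, x_3 = 21, x_4 = 9, x_5 = 17, x_6 = 4, x_7 = 5, x_8 = 12, x_9 = 15, x_{10} = 13, x_{11} = 22, x_{12} = 16, x_{13} = 20, x_{14} = 2, x_{15} = 14, x_{16} = 6, x_{17} = 19, x_{18} = 18, x_{19} = 11, x_{20} = 8, x_{21} = 10, x_{22} = 1.
Since x_{22} = x_0 = 1, the sequence is periodic with period 22.
So x_{2253} = x_{0 + ((2253-0) mod 22)} = x_9 = 15.

15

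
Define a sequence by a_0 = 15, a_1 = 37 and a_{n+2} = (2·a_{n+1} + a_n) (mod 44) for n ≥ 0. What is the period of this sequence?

a_0 = 15; a_1 = 37; a_2 = 1; a_3 = 39; a_4 = 35; a_5 = 21; a_6 = 33; a_7 = 43; a_8 = 31; a_9 = 17; a_{10} = 21; a_{11} = 15; a_{12} = 7; a_{13} = 29; a_{14} = 21; a_{15} = 27; a_{16} = 31; a_{17} = 1; a_{18} = 33; a_{19} = 23; a_{20} = 35; a_{21} = 5; a_{22} = 1; a_{23} = 7; a_{24} = 15; a_{25} = 37.
The sequence repeats with period 24.

24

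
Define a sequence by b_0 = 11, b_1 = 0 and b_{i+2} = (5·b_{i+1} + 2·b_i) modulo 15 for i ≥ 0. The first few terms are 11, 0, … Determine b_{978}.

2

Computing terms: b_0 = 11, b_1 = 0, b_2 = 7, b_3 = 5, b_4 = 9, b_5 = 10, b_6 = 8, b_7 = 0, b_8 = 1, b_9 = 5, b_{10} = 12, b_{11} = 10, b_{12} = 14, b_{13} = 0, b_{14} = 13, b_{15} = 5, b_{16} = 6, b_{17} = 10, b_{18} = 2, b_{19} = 0, b_{20} = 4, b_{21} = 5, b_{22} = 3, b_{23} = 10, b_{24} = 11, b_{25} = 0.
The sequence repeats with period 24.
So b_{978} = b_{0 + ((978-0) mod 24)} = b_{18} = 2.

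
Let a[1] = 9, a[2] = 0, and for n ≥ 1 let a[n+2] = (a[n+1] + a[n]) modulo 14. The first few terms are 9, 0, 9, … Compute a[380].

Computing terms: a[1] = 9, a[2] = 0, a[3] = 9, a[4] = 9, a[5] = 4, a[6] = 13, a[7] = 3, a[8] = 2, a[9] = 5, a[10] = 7, a[11] = 12, a[12] = 5, a[13] = 3, a[14] = 8, a[15] = 11, a[16] = 5, a[17] = 2, a[18] = 7, a[19] = 9, a[20] = 2, a[21] = 11, a[22] = 13, a[23] = 10, a[24] = 9, a[25] = 5, a[26] = 0, a[27] = 5, a[28] = 5, a[29] = 10, a[30] = 1, a[31] = 11, a[32] = 12, a[33] = 9, a[34] = 7, a[35] = 2, a[36] = 9, a[37] = 11, a[38] = 6, a[39] = 3, a[40] = 9, a[41] = 12, a[42] = 7, a[43] = 5, a[44] = 12, a[45] = 3, a[46] = 1, a[47] = 4, a[48] = 5, a[49] = 9, a[50] = 0.
Since (a[49], a[50]) = (a[1], a[2]) = (9, 0) (two consecutive terms determine the rest), the sequence is periodic with period 48.
(380 - 1) mod 48 = 43, so a[380] = a[44] = 12.

12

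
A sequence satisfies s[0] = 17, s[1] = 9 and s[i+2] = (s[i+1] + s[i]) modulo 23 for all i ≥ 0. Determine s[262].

21

s[0] = 17, s[1] = 9, s[2] = 3, s[3] = 12, s[4] = 15, s[5] = 4, s[6] = 19, s[7] = 0, s[8] = 19, s[9] = 19, s[10] = 15, s[11] = 11, s[12] = 3, s[13] = 14, s[14] = 17, s[15] = 8, s[16] = 2, s[17] = 10, s[18] = 12, s[19] = 22, s[20] = 11, s[21] = 10, s[22] = 21, s[23] = 8, s[24] = 6, s[25] = 14, s[26] = 20, s[27] = 11, s[28] = 8, s[29] = 19, s[30] = 4, s[31] = 0, s[32] = 4, s[33] = 4, s[34] = 8, s[35] = 12, s[36] = 20, s[37] = 9, s[38] = 6, s[39] = 15, s[40] = 21, s[41] = 13, s[42] = 11, s[43] = 1, s[44] = 12, s[45] = 13, s[46] = 2, s[47] = 15, s[48] = 17, s[49] = 9.
Since (s[48], s[49]) = (s[0], s[1]) = (17, 9) (two consecutive terms determine the rest), the sequence is periodic with period 48.
(262 - 0) mod 48 = 22, so s[262] = s[22] = 21.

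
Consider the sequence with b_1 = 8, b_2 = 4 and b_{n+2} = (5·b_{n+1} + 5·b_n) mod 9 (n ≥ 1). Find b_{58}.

Listing terms: b_1 = 8, b_2 = 4, b_3 = 6, b_4 = 5, b_5 = 1, b_6 = 3, b_7 = 2, b_8 = 7, b_9 = 0, b_{10} = 8, b_{11} = 4.
Since (b_{10}, b_{11}) = (b_1, b_2) = (8, 4) (two consecutive terms determine the rest), the sequence is periodic with period 9.
(58 - 1) mod 9 = 3, so b_{58} = b_4 = 5.

5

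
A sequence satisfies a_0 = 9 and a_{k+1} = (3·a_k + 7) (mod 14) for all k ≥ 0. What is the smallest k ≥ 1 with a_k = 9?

6

a_0 = 9, a_1 = 6, a_2 = 11, a_3 = 12, a_4 = 1, a_5 = 10, a_6 = 9.
Since a_6 = a_0 = 9, the sequence is periodic with period 6.
The value 9 next appears (with k ≥ 1) at a_6.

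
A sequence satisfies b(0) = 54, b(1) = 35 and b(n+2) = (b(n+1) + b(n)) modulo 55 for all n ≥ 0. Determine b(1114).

37

We have b(0) = 54, b(1) = 35, b(2) = 34, b(3) = 14, b(4) = 48, b(5) = 7, b(6) = 0, b(7) = 7, b(8) = 7, b(9) = 14, b(10) = 21, b(11) = 35, b(12) = 1, b(13) = 36, b(14) = 37, b(15) = 18, b(16) = 0, b(17) = 18, b(18) = 18, b(19) = 36, b(20) = 54, b(21) = 35.
Since (b(20), b(21)) = (b(0), b(1)) = (54, 35) (two consecutive terms determine the rest), the sequence is periodic with period 20.
So b(1114) = b(0 + ((1114-0) mod 20)) = b(14) = 37.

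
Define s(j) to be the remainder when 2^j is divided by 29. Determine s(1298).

Listing terms: s(1) = 2, s(2) = 4, s(3) = 8, s(4) = 16, s(5) = 3, s(6) = 6, s(7) = 12, s(8) = 24, s(9) = 19, s(10) = 9, s(11) = 18, s(12) = 7, s(13) = 14, s(14) = 28, s(15) = 27, s(16) = 25, s(17) = 21, s(18) = 13, s(19) = 26, s(20) = 23, s(21) = 17, s(22) = 5, s(23) = 10, s(24) = 20, s(25) = 11, s(26) = 22, s(27) = 15, s(28) = 1, s(29) = 2.
Since s(29) = s(1) = 2, the sequence is periodic with period 28.
(1298 - 1) mod 28 = 9, so s(1298) = s(10) = 9.

9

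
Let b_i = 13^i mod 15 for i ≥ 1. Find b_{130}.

4

We have b_1 = 13; b_2 = 4; b_3 = 7; b_4 = 1; b_5 = 13.
The sequence repeats with period 4.
So b_{130} = b_{1 + ((130-1) mod 4)} = b_2 = 4.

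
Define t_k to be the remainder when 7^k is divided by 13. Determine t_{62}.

Computing terms: t_0 = 1,  t_1 = 7,  t_2 = 10,  t_3 = 5,  t_4 = 9,  t_5 = 11,  t_6 = 12,  t_7 = 6,  t_8 = 3,  t_9 = 8,  t_{10} = 4,  t_{11} = 2,  t_{12} = 1.
Since t_{12} = t_0 = 1, the sequence is periodic with period 12.
(62 - 0) mod 12 = 2, so t_{62} = t_2 = 10.

10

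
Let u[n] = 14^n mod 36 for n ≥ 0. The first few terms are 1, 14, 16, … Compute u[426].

28

u[0] = 1, u[1] = 14, u[2] = 16, u[3] = 8, u[4] = 4, u[5] = 20, u[6] = 28, u[7] = 32, u[8] = 16.
Since u[8] = u[2] = 16, the sequence is eventually periodic: after a pre-period of length 2 it cycles with period 6.
For n ≥ 2, u[n] depends only on (n - 2) mod 6. (426 - 2) mod 6 = 4, so u[426] = u[6] = 28.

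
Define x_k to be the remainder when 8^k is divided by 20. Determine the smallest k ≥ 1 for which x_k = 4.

We have x_0 = 1; x_1 = 8; x_2 = 4; x_3 = 12; x_4 = 16; x_5 = 8.
Since x_5 = x_1 = 8, the sequence is eventually periodic: after a pre-period of length 1 it cycles with period 4.
The value 4 first appears (with k ≥ 1) at x_2.

2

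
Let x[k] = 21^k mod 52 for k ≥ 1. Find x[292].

x[1] = 21; x[2] = 25; x[3] = 5; x[4] = 1; x[5] = 21.
Since x[5] = x[1] = 21, the sequence is periodic with period 4.
(292 - 1) mod 4 = 3, so x[292] = x[4] = 1.

1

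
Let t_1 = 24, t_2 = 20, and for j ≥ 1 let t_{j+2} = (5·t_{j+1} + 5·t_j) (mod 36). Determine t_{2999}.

Computing terms: t_1 = 24,  t_2 = 20,  t_3 = 4,  t_4 = 12,  t_5 = 8,  t_6 = 28,  t_7 = 0,  t_8 = 32,  t_9 = 16,  t_{10} = 24,  t_{11} = 20.
Since (t_{10}, t_{11}) = (t_1, t_2) = (24, 20) (two consecutive terms determine the rest), the sequence is periodic with period 9.
So t_{2999} = t_{1 + ((2999-1) mod 9)} = t_2 = 20.

20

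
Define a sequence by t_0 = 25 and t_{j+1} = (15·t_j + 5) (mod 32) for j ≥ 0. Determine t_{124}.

Computing terms: t_0 = 25, t_1 = 28, t_2 = 9, t_3 = 12, t_4 = 25.
The sequence repeats with period 4.
So t_{124} = t_{0 + ((124-0) mod 4)} = t_0 = 25.

25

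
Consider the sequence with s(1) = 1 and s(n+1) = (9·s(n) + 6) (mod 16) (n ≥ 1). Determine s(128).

3

Listing terms: s(1) = 1,  s(2) = 15,  s(3) = 13,  s(4) = 11,  s(5) = 9,  s(6) = 7,  s(7) = 5,  s(8) = 3,  s(9) = 1.
Since s(9) = s(1) = 1, the sequence is periodic with period 8.
So s(128) = s(1 + ((128-1) mod 8)) = s(8) = 3.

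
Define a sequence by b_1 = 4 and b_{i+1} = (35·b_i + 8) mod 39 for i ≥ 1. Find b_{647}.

b_1 = 4, b_2 = 31, b_3 = 1, b_4 = 4.
Since b_4 = b_1 = 4, the sequence is periodic with period 3.
So b_{647} = b_{1 + ((647-1) mod 3)} = b_2 = 31.

31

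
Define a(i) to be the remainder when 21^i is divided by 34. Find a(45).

Computing terms: a(0) = 1, a(1) = 21, a(2) = 33, a(3) = 13, a(4) = 1.
Since a(4) = a(0) = 1, the sequence is periodic with period 4.
So a(45) = a(0 + ((45-0) mod 4)) = a(1) = 21.

21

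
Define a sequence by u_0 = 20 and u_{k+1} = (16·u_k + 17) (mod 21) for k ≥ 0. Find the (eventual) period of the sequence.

3

Computing terms: u_0 = 20; u_1 = 1; u_2 = 12; u_3 = 20.
The sequence repeats with period 3.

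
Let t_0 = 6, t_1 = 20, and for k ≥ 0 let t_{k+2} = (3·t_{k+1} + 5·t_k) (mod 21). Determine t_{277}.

20

Listing terms: t_0 = 6,  t_1 = 20,  t_2 = 6,  t_3 = 13,  t_4 = 6,  t_5 = 20.
The sequence repeats with period 4.
So t_{277} = t_{0 + ((277-0) mod 4)} = t_1 = 20.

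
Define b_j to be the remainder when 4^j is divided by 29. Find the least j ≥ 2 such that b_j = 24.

4

We have b_1 = 4, b_2 = 16, b_3 = 6, b_4 = 24, b_5 = 9, b_6 = 7, b_7 = 28, b_8 = 25, b_9 = 13, b_{10} = 23, b_{11} = 5, b_{12} = 20, b_{13} = 22, b_{14} = 1, b_{15} = 4.
The sequence repeats with period 14.
The value 24 first appears (with j ≥ 2) at b_4.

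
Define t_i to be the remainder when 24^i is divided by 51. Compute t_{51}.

3

Computing terms: t_1 = 24,  t_2 = 15,  t_3 = 3,  t_4 = 21,  t_5 = 45,  t_6 = 9,  t_7 = 12,  t_8 = 33,  t_9 = 27,  t_{10} = 36,  t_{11} = 48,  t_{12} = 30,  t_{13} = 6,  t_{14} = 42,  t_{15} = 39,  t_{16} = 18,  t_{17} = 24.
Since t_{17} = t_1 = 24, the sequence is periodic with period 16.
So t_{51} = t_{1 + ((51-1) mod 16)} = t_3 = 3.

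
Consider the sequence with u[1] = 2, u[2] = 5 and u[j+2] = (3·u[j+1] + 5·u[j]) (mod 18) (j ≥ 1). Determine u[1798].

u[1] = 2; u[2] = 5; u[3] = 7; u[4] = 10; u[5] = 11; u[6] = 11; u[7] = 16; u[8] = 13; u[9] = 11; u[10] = 8; u[11] = 7; u[12] = 7; u[13] = 2; u[14] = 5.
The sequence repeats with period 12.
So u[1798] = u[1 + ((1798-1) mod 12)] = u[10] = 8.

8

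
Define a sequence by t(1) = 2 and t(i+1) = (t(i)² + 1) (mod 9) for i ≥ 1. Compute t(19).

2

t(1) = 2; t(2) = 5; t(3) = 8; t(4) = 2.
Since t(4) = t(1) = 2, the sequence is periodic with period 3.
So t(19) = t(1 + ((19-1) mod 3)) = t(1) = 2.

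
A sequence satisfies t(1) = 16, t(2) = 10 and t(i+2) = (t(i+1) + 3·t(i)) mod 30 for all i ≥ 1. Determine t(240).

Computing terms: t(1) = 16, t(2) = 10, t(3) = 28, t(4) = 28, t(5) = 22, t(6) = 16, t(7) = 22, t(8) = 10, t(9) = 16, t(10) = 16, t(11) = 4, t(12) = 22, t(13) = 4, t(14) = 10, t(15) = 22, t(16) = 22, t(17) = 28, t(18) = 4, t(19) = 28, t(20) = 10, t(21) = 4, t(22) = 4, t(23) = 16, t(24) = 28, t(25) = 16, t(26) = 10.
Since (t(25), t(26)) = (t(1), t(2)) = (16, 10) (two consecutive terms determine the rest), the sequence is periodic with period 24.
(240 - 1) mod 24 = 23, so t(240) = t(24) = 28.

28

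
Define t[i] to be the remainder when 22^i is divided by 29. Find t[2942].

Computing terms: t[1] = 22; t[2] = 20; t[3] = 5; t[4] = 23; t[5] = 13; t[6] = 25; t[7] = 28; t[8] = 7; t[9] = 9; t[10] = 24; t[11] = 6; t[12] = 16; t[13] = 4; t[14] = 1; t[15] = 22.
Since t[15] = t[1] = 22, the sequence is periodic with period 14.
So t[2942] = t[1 + ((2942-1) mod 14)] = t[2] = 20.

20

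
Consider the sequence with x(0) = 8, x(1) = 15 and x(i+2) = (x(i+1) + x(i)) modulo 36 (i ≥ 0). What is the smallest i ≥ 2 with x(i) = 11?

11

x(0) = 8, x(1) = 15, x(2) = 23, x(3) = 2, x(4) = 25, x(5) = 27, x(6) = 16, x(7) = 7, x(8) = 23, x(9) = 30, x(10) = 17, x(11) = 11, x(12) = 28, x(13) = 3, x(14) = 31, x(15) = 34, x(16) = 29, x(17) = 27, x(18) = 20, x(19) = 11, x(20) = 31, x(21) = 6, x(22) = 1, x(23) = 7, x(24) = 8, x(25) = 15.
The sequence repeats with period 24.
The value 11 first appears (with i ≥ 2) at x(11).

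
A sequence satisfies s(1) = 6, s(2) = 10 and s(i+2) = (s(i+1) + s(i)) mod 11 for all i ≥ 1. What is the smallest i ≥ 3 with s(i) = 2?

Computing terms: s(1) = 6,  s(2) = 10,  s(3) = 5,  s(4) = 4,  s(5) = 9,  s(6) = 2,  s(7) = 0,  s(8) = 2,  s(9) = 2,  s(10) = 4,  s(11) = 6,  s(12) = 10.
Since (s(11), s(12)) = (s(1), s(2)) = (6, 10) (two consecutive terms determine the rest), the sequence is periodic with period 10.
The value 2 first appears (with i ≥ 3) at s(6).

6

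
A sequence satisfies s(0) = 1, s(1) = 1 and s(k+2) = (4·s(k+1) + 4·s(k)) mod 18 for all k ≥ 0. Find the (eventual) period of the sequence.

s(0) = 1,  s(1) = 1,  s(2) = 8,  s(3) = 0,  s(4) = 14,  s(5) = 2,  s(6) = 10,  s(7) = 12,  s(8) = 16,  s(9) = 4,  s(10) = 8,  s(11) = 12,  s(12) = 8,  s(13) = 8,  s(14) = 10,  s(15) = 0,  s(16) = 4,  s(17) = 16,  s(18) = 8,  s(19) = 6,  s(20) = 2,  s(21) = 14,  s(22) = 10,  s(23) = 6,  s(24) = 10,  s(25) = 10,  s(26) = 8,  s(27) = 0.
Since (s(26), s(27)) = (s(2), s(3)) = (8, 0) (two consecutive terms determine the rest), the sequence is eventually periodic: after a pre-period of length 2 it cycles with period 24.

24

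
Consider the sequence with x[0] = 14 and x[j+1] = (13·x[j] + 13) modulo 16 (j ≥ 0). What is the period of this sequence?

x[0] = 14, x[1] = 3, x[2] = 4, x[3] = 1, x[4] = 10, x[5] = 15, x[6] = 0, x[7] = 13, x[8] = 6, x[9] = 11, x[10] = 12, x[11] = 9, x[12] = 2, x[13] = 7, x[14] = 8, x[15] = 5, x[16] = 14.
The sequence repeats with period 16.

16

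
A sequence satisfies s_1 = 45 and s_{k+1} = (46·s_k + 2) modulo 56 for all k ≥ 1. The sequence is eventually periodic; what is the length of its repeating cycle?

s_1 = 45, s_2 = 0, s_3 = 2, s_4 = 38, s_5 = 14, s_6 = 30, s_7 = 38.
Since s_7 = s_4 = 38, the sequence is eventually periodic: after a pre-period of length 3 it cycles with period 3.

3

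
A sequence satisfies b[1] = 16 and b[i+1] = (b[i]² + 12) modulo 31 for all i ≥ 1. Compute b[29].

12

Computing terms: b[1] = 16, b[2] = 20, b[3] = 9, b[4] = 0, b[5] = 12, b[6] = 1, b[7] = 13, b[8] = 26, b[9] = 6, b[10] = 17, b[11] = 22, b[12] = 0.
Since b[12] = b[4] = 0, the sequence is eventually periodic: after a pre-period of length 3 it cycles with period 8.
For i ≥ 4, b[i] depends only on (i - 4) mod 8. (29 - 4) mod 8 = 1, so b[29] = b[5] = 12.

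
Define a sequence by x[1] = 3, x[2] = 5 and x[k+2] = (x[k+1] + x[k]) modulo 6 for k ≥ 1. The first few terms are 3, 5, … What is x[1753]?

x[1] = 3,  x[2] = 5,  x[3] = 2,  x[4] = 1,  x[5] = 3,  x[6] = 4,  x[7] = 1,  x[8] = 5,  x[9] = 0,  x[10] = 5,  x[11] = 5,  x[12] = 4,  x[13] = 3,  x[14] = 1,  x[15] = 4,  x[16] = 5,  x[17] = 3,  x[18] = 2,  x[19] = 5,  x[20] = 1,  x[21] = 0,  x[22] = 1,  x[23] = 1,  x[24] = 2,  x[25] = 3,  x[26] = 5.
Since (x[25], x[26]) = (x[1], x[2]) = (3, 5) (two consecutive terms determine the rest), the sequence is periodic with period 24.
(1753 - 1) mod 24 = 0, so x[1753] = x[1] = 3.

3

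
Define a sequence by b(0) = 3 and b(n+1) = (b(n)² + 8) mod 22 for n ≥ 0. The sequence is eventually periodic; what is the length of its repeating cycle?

3

Listing terms: b(0) = 3, b(1) = 17, b(2) = 11, b(3) = 19, b(4) = 17.
Since b(4) = b(1) = 17, the sequence is eventually periodic: after a pre-period of length 1 it cycles with period 3.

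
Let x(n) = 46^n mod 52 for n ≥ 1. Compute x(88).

48

Computing terms: x(1) = 46; x(2) = 36; x(3) = 44; x(4) = 48; x(5) = 24; x(6) = 12; x(7) = 32; x(8) = 16; x(9) = 8; x(10) = 4; x(11) = 28; x(12) = 40; x(13) = 20; x(14) = 36.
Since x(14) = x(2) = 36, the sequence is eventually periodic: after a pre-period of length 1 it cycles with period 12.
For n ≥ 2, x(n) depends only on (n - 2) mod 12. (88 - 2) mod 12 = 2, so x(88) = x(4) = 48.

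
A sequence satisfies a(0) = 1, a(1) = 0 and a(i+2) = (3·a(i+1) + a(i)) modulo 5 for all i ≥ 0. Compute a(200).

4

Listing terms: a(0) = 1; a(1) = 0; a(2) = 1; a(3) = 3; a(4) = 0; a(5) = 3; a(6) = 4; a(7) = 0; a(8) = 4; a(9) = 2; a(10) = 0; a(11) = 2; a(12) = 1; a(13) = 0.
The sequence repeats with period 12.
(200 - 0) mod 12 = 8, so a(200) = a(8) = 4.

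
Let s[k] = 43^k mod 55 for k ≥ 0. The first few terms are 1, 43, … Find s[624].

1

Computing terms: s[0] = 1, s[1] = 43, s[2] = 34, s[3] = 32, s[4] = 1.
Since s[4] = s[0] = 1, the sequence is periodic with period 4.
So s[624] = s[0 + ((624-0) mod 4)] = s[0] = 1.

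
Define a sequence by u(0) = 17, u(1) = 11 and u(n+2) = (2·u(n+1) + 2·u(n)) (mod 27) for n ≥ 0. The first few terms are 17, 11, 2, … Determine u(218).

Computing terms: u(0) = 17, u(1) = 11, u(2) = 2, u(3) = 26, u(4) = 2, u(5) = 2, u(6) = 8, u(7) = 20, u(8) = 2, u(9) = 17, u(10) = 11.
Since (u(9), u(10)) = (u(0), u(1)) = (17, 11) (two consecutive terms determine the rest), the sequence is periodic with period 9.
So u(218) = u(0 + ((218-0) mod 9)) = u(2) = 2.

2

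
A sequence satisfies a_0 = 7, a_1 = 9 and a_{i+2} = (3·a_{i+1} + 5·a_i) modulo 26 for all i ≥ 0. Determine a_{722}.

We have a_0 = 7, a_1 = 9, a_2 = 10, a_3 = 23, a_4 = 15, a_5 = 4, a_6 = 9, a_7 = 21, a_8 = 4, a_9 = 13, a_{10} = 7, a_{11} = 8, a_{12} = 7, a_{13} = 9.
The sequence repeats with period 12.
So a_{722} = a_{0 + ((722-0) mod 12)} = a_2 = 10.

10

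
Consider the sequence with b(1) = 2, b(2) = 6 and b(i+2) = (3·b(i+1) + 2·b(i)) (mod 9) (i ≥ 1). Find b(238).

3

b(1) = 2; b(2) = 6; b(3) = 4; b(4) = 6; b(5) = 8; b(6) = 0; b(7) = 7; b(8) = 3; b(9) = 5; b(10) = 3; b(11) = 1; b(12) = 0; b(13) = 2; b(14) = 6.
The sequence repeats with period 12.
So b(238) = b(1 + ((238-1) mod 12)) = b(10) = 3.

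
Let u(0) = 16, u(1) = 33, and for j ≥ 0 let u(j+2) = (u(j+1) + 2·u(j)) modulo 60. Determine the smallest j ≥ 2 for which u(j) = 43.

Computing terms: u(0) = 16; u(1) = 33; u(2) = 5; u(3) = 11; u(4) = 21; u(5) = 43; u(6) = 25; u(7) = 51; u(8) = 41; u(9) = 23; u(10) = 45; u(11) = 31; u(12) = 1; u(13) = 3; u(14) = 5; u(15) = 11.
Since (u(14), u(15)) = (u(2), u(3)) = (5, 11) (two consecutive terms determine the rest), the sequence is eventually periodic: after a pre-period of length 2 it cycles with period 12.
The value 43 first appears (with j ≥ 2) at u(5).

5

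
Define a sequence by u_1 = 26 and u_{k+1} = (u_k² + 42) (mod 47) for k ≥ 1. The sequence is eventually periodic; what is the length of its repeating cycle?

7

We have u_1 = 26,  u_2 = 13,  u_3 = 23,  u_4 = 7,  u_5 = 44,  u_6 = 4,  u_7 = 11,  u_8 = 22,  u_9 = 9,  u_{10} = 29,  u_{11} = 37,  u_{12} = 1,  u_{13} = 43,  u_{14} = 11.
Since u_{14} = u_7 = 11, the sequence is eventually periodic: after a pre-period of length 6 it cycles with period 7.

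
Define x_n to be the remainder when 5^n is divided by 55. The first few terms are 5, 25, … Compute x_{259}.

20

x_1 = 5, x_2 = 25, x_3 = 15, x_4 = 20, x_5 = 45, x_6 = 5.
The sequence repeats with period 5.
So x_{259} = x_{1 + ((259-1) mod 5)} = x_4 = 20.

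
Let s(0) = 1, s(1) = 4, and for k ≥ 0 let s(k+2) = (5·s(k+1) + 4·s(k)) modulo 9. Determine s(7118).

3

We have s(0) = 1, s(1) = 4, s(2) = 6, s(3) = 1, s(4) = 2, s(5) = 5, s(6) = 6, s(7) = 5, s(8) = 4, s(9) = 4, s(10) = 0, s(11) = 7, s(12) = 8, s(13) = 5, s(14) = 3, s(15) = 8, s(16) = 7, s(17) = 4, s(18) = 3, s(19) = 4, s(20) = 5, s(21) = 5, s(22) = 0, s(23) = 2, s(24) = 1, s(25) = 4.
The sequence repeats with period 24.
(7118 - 0) mod 24 = 14, so s(7118) = s(14) = 3.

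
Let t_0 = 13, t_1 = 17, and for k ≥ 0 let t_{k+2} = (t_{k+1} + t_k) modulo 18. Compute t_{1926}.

Computing terms: t_0 = 13, t_1 = 17, t_2 = 12, t_3 = 11, t_4 = 5, t_5 = 16, t_6 = 3, t_7 = 1, t_8 = 4, t_9 = 5, t_{10} = 9, t_{11} = 14, t_{12} = 5, t_{13} = 1, t_{14} = 6, t_{15} = 7, t_{16} = 13, t_{17} = 2, t_{18} = 15, t_{19} = 17, t_{20} = 14, t_{21} = 13, t_{22} = 9, t_{23} = 4, t_{24} = 13, t_{25} = 17.
The sequence repeats with period 24.
(1926 - 0) mod 24 = 6, so t_{1926} = t_6 = 3.

3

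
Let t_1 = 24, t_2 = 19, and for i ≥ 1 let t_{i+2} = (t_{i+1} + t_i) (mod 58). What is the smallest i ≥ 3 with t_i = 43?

Computing terms: t_1 = 24,  t_2 = 19,  t_3 = 43,  t_4 = 4,  t_5 = 47,  t_6 = 51,  t_7 = 40,  t_8 = 33,  t_9 = 15,  t_{10} = 48,  t_{11} = 5,  t_{12} = 53,  t_{13} = 0,  t_{14} = 53,  t_{15} = 53,  t_{16} = 48,  t_{17} = 43,  t_{18} = 33,  t_{19} = 18,  t_{20} = 51,  t_{21} = 11,  t_{22} = 4,  t_{23} = 15,  t_{24} = 19,  t_{25} = 34,  t_{26} = 53,  t_{27} = 29,  t_{28} = 24,  t_{29} = 53,  t_{30} = 19,  t_{31} = 14,  t_{32} = 33,  t_{33} = 47,  t_{34} = 22,  t_{35} = 11,  t_{36} = 33,  t_{37} = 44,  t_{38} = 19,  t_{39} = 5,  t_{40} = 24,  t_{41} = 29,  t_{42} = 53,  t_{43} = 24,  t_{44} = 19.
Since (t_{43}, t_{44}) = (t_1, t_2) = (24, 19) (two consecutive terms determine the rest), the sequence is periodic with period 42.
The value 43 first appears (with i ≥ 3) at t_3.

3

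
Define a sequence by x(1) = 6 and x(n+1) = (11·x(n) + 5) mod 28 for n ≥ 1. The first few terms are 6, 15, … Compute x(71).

22

Computing terms: x(1) = 6, x(2) = 15, x(3) = 2, x(4) = 27, x(5) = 22, x(6) = 23, x(7) = 6.
The sequence repeats with period 6.
(71 - 1) mod 6 = 4, so x(71) = x(5) = 22.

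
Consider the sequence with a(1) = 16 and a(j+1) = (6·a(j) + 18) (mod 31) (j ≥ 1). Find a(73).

16

We have a(1) = 16,  a(2) = 21,  a(3) = 20,  a(4) = 14,  a(5) = 9,  a(6) = 10,  a(7) = 16.
Since a(7) = a(1) = 16, the sequence is periodic with period 6.
So a(73) = a(1 + ((73-1) mod 6)) = a(1) = 16.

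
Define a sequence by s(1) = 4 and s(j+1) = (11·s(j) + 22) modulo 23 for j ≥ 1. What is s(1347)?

s(1) = 4,  s(2) = 20,  s(3) = 12,  s(4) = 16,  s(5) = 14,  s(6) = 15,  s(7) = 3,  s(8) = 9,  s(9) = 6,  s(10) = 19,  s(11) = 1,  s(12) = 10,  s(13) = 17,  s(14) = 2,  s(15) = 21,  s(16) = 0,  s(17) = 22,  s(18) = 11,  s(19) = 5,  s(20) = 8,  s(21) = 18,  s(22) = 13,  s(23) = 4.
Since s(23) = s(1) = 4, the sequence is periodic with period 22.
(1347 - 1) mod 22 = 4, so s(1347) = s(5) = 14.

14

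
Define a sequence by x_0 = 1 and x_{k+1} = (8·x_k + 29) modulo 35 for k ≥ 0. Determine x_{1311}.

x_0 = 1, x_1 = 2, x_2 = 10, x_3 = 4, x_4 = 26, x_5 = 27, x_6 = 0, x_7 = 29, x_8 = 16, x_9 = 17, x_{10} = 25, x_{11} = 19, x_{12} = 6, x_{13} = 7, x_{14} = 15, x_{15} = 9, x_{16} = 31, x_{17} = 32, x_{18} = 5, x_{19} = 34, x_{20} = 21, x_{21} = 22, x_{22} = 30, x_{23} = 24, x_{24} = 11, x_{25} = 12, x_{26} = 20, x_{27} = 14, x_{28} = 1.
The sequence repeats with period 28.
So x_{1311} = x_{0 + ((1311-0) mod 28)} = x_{23} = 24.

24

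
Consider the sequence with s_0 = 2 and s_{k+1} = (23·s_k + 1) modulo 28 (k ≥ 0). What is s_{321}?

23

Listing terms: s_0 = 2; s_1 = 19; s_2 = 18; s_3 = 23; s_4 = 26; s_5 = 11; s_6 = 2.
The sequence repeats with period 6.
(321 - 0) mod 6 = 3, so s_{321} = s_3 = 23.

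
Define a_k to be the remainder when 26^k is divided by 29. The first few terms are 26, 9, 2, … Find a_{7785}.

26

Computing terms: a_1 = 26; a_2 = 9; a_3 = 2; a_4 = 23; a_5 = 18; a_6 = 4; a_7 = 17; a_8 = 7; a_9 = 8; a_{10} = 5; a_{11} = 14; a_{12} = 16; a_{13} = 10; a_{14} = 28; a_{15} = 3; a_{16} = 20; a_{17} = 27; a_{18} = 6; a_{19} = 11; a_{20} = 25; a_{21} = 12; a_{22} = 22; a_{23} = 21; a_{24} = 24; a_{25} = 15; a_{26} = 13; a_{27} = 19; a_{28} = 1; a_{29} = 26.
The sequence repeats with period 28.
So a_{7785} = a_{1 + ((7785-1) mod 28)} = a_1 = 26.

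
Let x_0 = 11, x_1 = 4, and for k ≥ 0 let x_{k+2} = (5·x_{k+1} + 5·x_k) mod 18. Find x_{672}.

5

x_0 = 11,  x_1 = 4,  x_2 = 3,  x_3 = 17,  x_4 = 10,  x_5 = 9,  x_6 = 5,  x_7 = 16,  x_8 = 15,  x_9 = 11,  x_{10} = 4.
Since (x_9, x_{10}) = (x_0, x_1) = (11, 4) (two consecutive terms determine the rest), the sequence is periodic with period 9.
(672 - 0) mod 9 = 6, so x_{672} = x_6 = 5.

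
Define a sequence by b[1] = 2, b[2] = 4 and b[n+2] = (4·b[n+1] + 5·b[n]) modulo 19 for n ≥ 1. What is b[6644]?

4

Computing terms: b[1] = 2; b[2] = 4; b[3] = 7; b[4] = 10; b[5] = 18; b[6] = 8; b[7] = 8; b[8] = 15; b[9] = 5; b[10] = 0; b[11] = 6; b[12] = 5; b[13] = 12; b[14] = 16; b[15] = 10; b[16] = 6; b[17] = 17; b[18] = 3; b[19] = 2; b[20] = 4.
The sequence repeats with period 18.
(6644 - 1) mod 18 = 1, so b[6644] = b[2] = 4.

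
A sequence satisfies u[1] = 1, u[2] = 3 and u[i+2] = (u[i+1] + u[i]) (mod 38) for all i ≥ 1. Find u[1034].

Listing terms: u[1] = 1; u[2] = 3; u[3] = 4; u[4] = 7; u[5] = 11; u[6] = 18; u[7] = 29; u[8] = 9; u[9] = 0; u[10] = 9; u[11] = 9; u[12] = 18; u[13] = 27; u[14] = 7; u[15] = 34; u[16] = 3; u[17] = 37; u[18] = 2; u[19] = 1; u[20] = 3.
The sequence repeats with period 18.
So u[1034] = u[1 + ((1034-1) mod 18)] = u[8] = 9.

9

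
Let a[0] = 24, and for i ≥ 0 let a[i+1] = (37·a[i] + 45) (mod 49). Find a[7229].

We have a[0] = 24, a[1] = 2, a[2] = 21, a[3] = 38, a[4] = 30, a[5] = 28, a[6] = 3, a[7] = 9, a[8] = 35, a[9] = 17, a[10] = 37, a[11] = 42, a[12] = 31, a[13] = 16, a[14] = 0, a[15] = 45, a[16] = 44, a[17] = 7, a[18] = 10, a[19] = 23, a[20] = 14, a[21] = 24.
Since a[21] = a[0] = 24, the sequence is periodic with period 21.
(7229 - 0) mod 21 = 5, so a[7229] = a[5] = 28.

28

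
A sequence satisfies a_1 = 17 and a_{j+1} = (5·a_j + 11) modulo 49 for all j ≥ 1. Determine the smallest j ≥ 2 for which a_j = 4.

We have a_1 = 17; a_2 = 47; a_3 = 1; a_4 = 16; a_5 = 42; a_6 = 25; a_7 = 38; a_8 = 5; a_9 = 36; a_{10} = 44; a_{11} = 35; a_{12} = 39; a_{13} = 10; a_{14} = 12; a_{15} = 22; a_{16} = 23; a_{17} = 28; a_{18} = 4; a_{19} = 31; a_{20} = 19; a_{21} = 8; a_{22} = 2; a_{23} = 21; a_{24} = 18; a_{25} = 3; a_{26} = 26; a_{27} = 43; a_{28} = 30; a_{29} = 14; a_{30} = 32; a_{31} = 24; a_{32} = 33; a_{33} = 29; a_{34} = 9; a_{35} = 7; a_{36} = 46; a_{37} = 45; a_{38} = 40; a_{39} = 15; a_{40} = 37; a_{41} = 0; a_{42} = 11; a_{43} = 17.
The sequence repeats with period 42.
The value 4 first appears (with j ≥ 2) at a_{18}.

18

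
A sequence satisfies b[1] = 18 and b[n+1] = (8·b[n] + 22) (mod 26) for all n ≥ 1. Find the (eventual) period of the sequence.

4

b[1] = 18; b[2] = 10; b[3] = 24; b[4] = 6; b[5] = 18.
Since b[5] = b[1] = 18, the sequence is periodic with period 4.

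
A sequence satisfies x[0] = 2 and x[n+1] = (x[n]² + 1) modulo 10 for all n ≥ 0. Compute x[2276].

6

Listing terms: x[0] = 2, x[1] = 5, x[2] = 6, x[3] = 7, x[4] = 0, x[5] = 1, x[6] = 2.
The sequence repeats with period 6.
So x[2276] = x[0 + ((2276-0) mod 6)] = x[2] = 6.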